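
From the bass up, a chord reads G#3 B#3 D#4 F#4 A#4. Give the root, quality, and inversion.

Reducing to letter names: G#, B#, D#, F#, A#. These stack in thirds as G#–B#–D#–F#–A# — a G# dominant ninth chord.
The lowest note is G#, the root of the chord, so this is root position.

G# dominant ninth, root position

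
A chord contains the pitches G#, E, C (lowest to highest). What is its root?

C

The distinct letter names are G#, E, C. Arranged as a stack of thirds they read C–E–G#, so C is the root (a C augmented triad).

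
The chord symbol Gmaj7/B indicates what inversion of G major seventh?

Gmaj7/B means G major seventh with B in the bass. B is the third of G major seventh (G–B–D–F#), so this is first inversion.

first inversion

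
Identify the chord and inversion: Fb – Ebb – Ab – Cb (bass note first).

Fb dominant seventh, root position

The pitch classes Fb, Ebb, Ab, Cb arrange in thirds as Fb–Ab–Cb–Ebb: an Fb dominant seventh chord.
The lowest note is Fb, the root of the chord, so this is root position (figured bass 7).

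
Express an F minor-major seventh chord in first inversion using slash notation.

Fm(maj7)/Ab

First inversion of F minor-major seventh has the third (Ab) in the bass. As a slash chord: Fm(maj7)/Ab.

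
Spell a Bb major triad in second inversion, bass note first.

F, Bb, D

Bb major is Bb–D–F. Second inversion puts the fifth (F) in the bass, with the remaining tones above: F, Bb, D.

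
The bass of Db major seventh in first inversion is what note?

Db major seventh is Db–F–Ab–C. First inversion places the third in the bass: F.

F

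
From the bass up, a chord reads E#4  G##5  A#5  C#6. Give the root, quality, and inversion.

The distinct note names are E#, G##, A#, C#. Stacked in thirds they read A#–C#–E#–G##, which is a minor-major seventh chord on A#.
E# is the fifth of A# minor-major seventh; fifth in the bass means second inversion (figured bass 4/3).

A# minor-major seventh, second inversion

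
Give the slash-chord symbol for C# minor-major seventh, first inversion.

C#m(maj7)/E

First inversion of C# minor-major seventh has the third (E) in the bass. As a slash chord: C#m(maj7)/E.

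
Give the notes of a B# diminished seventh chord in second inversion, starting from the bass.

F#, A, B#, D#

B# diminished seventh is B#–D#–F#–A. Second inversion puts the fifth (F#) in the bass, with the remaining tones above: F#, A, B#, D#.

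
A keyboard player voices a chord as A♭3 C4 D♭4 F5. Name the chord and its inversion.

Reducing to letter names: Ab, C, Db, F. These stack in thirds as Db–F–Ab–C — a Db major seventh chord.
The lowest note is Ab, the fifth of the chord, so this is second inversion (figured bass 4/3).

Db major seventh, second inversion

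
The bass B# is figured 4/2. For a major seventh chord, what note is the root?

The figures 4/2 mean the seventh of the chord is in the bass. If B# is the seventh of a major seventh chord, the root is C# (chord tones C#–E#–G#–B#).

C#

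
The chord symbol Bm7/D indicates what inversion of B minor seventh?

first inversion

Bm7/D means B minor seventh with D in the bass. D is the third of B minor seventh (B–D–F#–A), so this is first inversion.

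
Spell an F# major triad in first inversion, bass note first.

The chord tones are F#–A#–C#. With the third (A#) lowest for first inversion: A#, C#, F#.

A#, C#, F#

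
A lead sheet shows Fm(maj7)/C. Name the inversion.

Fm(maj7)/C means F minor-major seventh with C in the bass. C is the fifth of F minor-major seventh (F–Ab–C–E), so this is second inversion.

second inversion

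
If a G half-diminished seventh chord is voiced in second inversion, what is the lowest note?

Db

G half-diminished seventh is G–Bb–Db–F. Second inversion places the fifth in the bass: Db.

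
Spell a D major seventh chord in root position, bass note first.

D, F#, A, C#

The chord tones are D–F#–A–C#. With the root (D) lowest for root position: D, F#, A, C#.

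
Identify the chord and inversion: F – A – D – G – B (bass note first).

G dominant ninth, third inversion

The distinct note names are F, A, D, G, B. Stacked in thirds they read G–B–D–F–A, which is a dominant ninth chord on G.
F is the seventh of G dominant ninth; seventh in the bass means third inversion.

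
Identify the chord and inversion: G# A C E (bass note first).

The distinct note names are G#, A, C, E. Stacked in thirds they read A–C–E–G#, which is a minor-major seventh chord on A.
G# is the seventh of A minor-major seventh; seventh in the bass means third inversion (figured bass 4/2).

A minor-major seventh, third inversion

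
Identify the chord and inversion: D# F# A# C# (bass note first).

D# minor seventh, root position

The distinct note names are D#, F#, A#, C#. Stacked in thirds they read D#–F#–A#–C#, which is a minor seventh chord on D#.
With the root (D#) in the bass, the chord is in root position (figured bass 7).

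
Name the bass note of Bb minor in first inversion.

In first inversion the third is lowest. For Bb minor (Bb–Db–F) that is Db.

Db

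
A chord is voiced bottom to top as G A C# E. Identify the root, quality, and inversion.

A dominant seventh, third inversion

The pitch classes G, A, C#, E arrange in thirds as A–C#–E–G: an A dominant seventh chord.
With the seventh (G) in the bass, the chord is in third inversion (figured bass 4/2).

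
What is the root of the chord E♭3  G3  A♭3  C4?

Eb, G, Ab, C are the tones of an Ab major seventh chord (Ab–C–Eb–G), making Ab the root.

Ab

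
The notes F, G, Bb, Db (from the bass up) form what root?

The distinct letter names are F, G, Bb, Db. Arranged as a stack of thirds they read G–Bb–Db–F, so G is the root (a G half-diminished seventh chord).

G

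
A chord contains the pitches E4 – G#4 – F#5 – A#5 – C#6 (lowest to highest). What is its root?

F#

Reordering E, G#, F#, A#, C# into stacked thirds gives F#–A#–C#–E–G#; the bottom of that stack, F#, is the root.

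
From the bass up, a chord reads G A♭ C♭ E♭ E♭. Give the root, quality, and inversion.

Ab minor-major seventh, third inversion

The distinct note names are G, Ab, Cb, Eb. Stacked in thirds they read Ab–Cb–Eb–G, which is a minor-major seventh chord on Ab.
With the seventh (G) in the bass, the chord is in third inversion (figured bass 4/2).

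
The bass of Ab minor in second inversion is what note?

Eb

Ab minor is Ab–Cb–Eb. Second inversion places the fifth in the bass: Eb.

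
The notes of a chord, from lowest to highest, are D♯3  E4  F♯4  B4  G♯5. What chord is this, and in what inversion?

Reducing to letter names: D#, E, F#, B, G#. These stack in thirds as E–G#–B–D#–F# — an E major ninth chord.
With the seventh (D#) in the bass, the chord is in third inversion.

E major ninth, third inversion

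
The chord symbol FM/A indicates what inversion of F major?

FM/A means F major with A in the bass. A is the third of F major (F–A–C), so this is first inversion.

first inversion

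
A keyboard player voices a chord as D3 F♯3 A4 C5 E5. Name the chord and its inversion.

The pitch classes D, F#, A, C, E arrange in thirds as D–F#–A–C–E: a D dominant ninth chord.
With the root (D) in the bass, the chord is in root position.

D dominant ninth, root position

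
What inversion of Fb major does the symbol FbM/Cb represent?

second inversion

FbM/Cb means Fb major with Cb in the bass. Cb is the fifth of Fb major (Fb–Ab–Cb), so this is second inversion.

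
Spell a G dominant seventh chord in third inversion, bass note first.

F, G, B, D

The chord tones are G–B–D–F. With the seventh (F) lowest for third inversion: F, G, B, D.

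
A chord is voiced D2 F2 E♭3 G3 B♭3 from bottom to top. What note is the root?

Eb

The distinct letter names are D, F, Eb, G, Bb. Arranged as a stack of thirds they read Eb–G–Bb–D–F, so Eb is the root (an Eb major ninth chord).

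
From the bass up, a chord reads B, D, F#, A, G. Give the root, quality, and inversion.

Reducing to letter names: B, D, F#, A, G. These stack in thirds as G–B–D–F#–A — a G major ninth chord.
B is the third of G major ninth; third in the bass means first inversion.

G major ninth, first inversion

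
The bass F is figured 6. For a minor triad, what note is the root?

D

The figures 6 mean the third of the chord is in the bass. If F is the third of a minor triad, the root is D (chord tones D–F–A).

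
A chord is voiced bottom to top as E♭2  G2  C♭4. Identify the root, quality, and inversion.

Reducing to letter names: Eb, G, Cb. These stack in thirds as Cb–Eb–G — a Cb augmented triad.
The lowest note is Eb, the third of the chord, so this is first inversion (figured bass 6).

Cb augmented, first inversion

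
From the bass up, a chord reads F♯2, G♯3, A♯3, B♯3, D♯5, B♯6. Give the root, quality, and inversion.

The distinct note names are F#, G#, A#, B#, D#. Stacked in thirds they read G#–B#–D#–F#–A#, which is a dominant ninth chord on G#.
The lowest note is F#, the seventh of the chord, so this is third inversion.

G# dominant ninth, third inversion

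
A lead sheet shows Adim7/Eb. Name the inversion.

second inversion

Adim7/Eb means A diminished seventh with Eb in the bass. Eb is the fifth of A diminished seventh (A–C–Eb–Gb), so this is second inversion.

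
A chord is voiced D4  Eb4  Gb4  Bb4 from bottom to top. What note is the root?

Eb

The distinct letter names are D, Eb, Gb, Bb. Arranged as a stack of thirds they read Eb–Gb–Bb–D, so Eb is the root (an Eb minor-major seventh chord).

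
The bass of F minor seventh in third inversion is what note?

Eb

In third inversion the seventh is lowest. For F minor seventh (F–Ab–C–Eb) that is Eb.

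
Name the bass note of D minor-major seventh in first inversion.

D minor-major seventh is D–F–A–C#. First inversion places the third in the bass: F.

F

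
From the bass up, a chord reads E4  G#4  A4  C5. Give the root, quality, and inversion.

A minor-major seventh, second inversion

Reducing to letter names: E, G#, A, C. These stack in thirds as A–C–E–G# — an A minor-major seventh chord.
E is the fifth of A minor-major seventh; fifth in the bass means second inversion (figured bass 4/3).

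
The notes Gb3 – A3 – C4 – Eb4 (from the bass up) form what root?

A

Reordering Gb, A, C, Eb into stacked thirds gives A–C–Eb–Gb; the bottom of that stack, A, is the root.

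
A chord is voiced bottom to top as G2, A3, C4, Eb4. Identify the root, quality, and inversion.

A half-diminished seventh, third inversion

The pitch classes G, A, C, Eb arrange in thirds as A–C–Eb–G: an A half-diminished seventh chord.
With the seventh (G) in the bass, the chord is in third inversion (figured bass 4/2).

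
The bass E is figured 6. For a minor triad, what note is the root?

C#

The figures 6 mean the third of the chord is in the bass. If E is the third of a minor triad, the root is C# (chord tones C#–E–G#).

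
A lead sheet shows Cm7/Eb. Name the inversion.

first inversion

Cm7/Eb means C minor seventh with Eb in the bass. Eb is the third of C minor seventh (C–Eb–G–Bb), so this is first inversion.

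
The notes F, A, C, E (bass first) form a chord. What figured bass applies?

7

The notes F, A, C, E stack in thirds as F–A–C–E — an F major seventh chord. The bass F is the root, so this is root position: figured 7.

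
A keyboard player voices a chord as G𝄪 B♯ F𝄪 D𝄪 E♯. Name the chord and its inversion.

Reducing to letter names: G##, B#, F##, D##, E#. These stack in thirds as E#–G##–B#–D##–F## — an E# major ninth chord.
G## is the third of E# major ninth; third in the bass means first inversion.

E# major ninth, first inversion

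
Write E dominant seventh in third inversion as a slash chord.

E7/D

Third inversion of E dominant seventh has the seventh (D) in the bass. As a slash chord: E7/D.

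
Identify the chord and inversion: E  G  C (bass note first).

The distinct note names are E, G, C. Stacked in thirds they read C–E–G, which is a major triad on C.
The lowest note is E, the third of the chord, so this is first inversion (figured bass 6).

C major, first inversion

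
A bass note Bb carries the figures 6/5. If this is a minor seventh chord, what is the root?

The figures 6/5 mean the third of the chord is in the bass. If Bb is the third of a minor seventh chord, the root is G (chord tones G–Bb–D–F).

G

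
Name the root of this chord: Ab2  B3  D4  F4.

Ab, B, D, F are the tones of a B diminished seventh chord (B–D–F–Ab), making B the root.

B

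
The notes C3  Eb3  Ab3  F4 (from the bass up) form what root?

F

Reordering C, Eb, Ab, F into stacked thirds gives F–Ab–C–Eb; the bottom of that stack, F, is the root.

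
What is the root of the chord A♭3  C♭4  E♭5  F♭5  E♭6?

Fb

The distinct letter names are Ab, Cb, Eb, Fb. Arranged as a stack of thirds they read Fb–Ab–Cb–Eb, so Fb is the root (an Fb major seventh chord).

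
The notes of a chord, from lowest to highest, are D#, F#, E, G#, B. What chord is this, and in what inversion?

E major ninth, third inversion

The distinct note names are D#, F#, E, G#, B. Stacked in thirds they read E–G#–B–D#–F#, which is a major ninth chord on E.
With the seventh (D#) in the bass, the chord is in third inversion.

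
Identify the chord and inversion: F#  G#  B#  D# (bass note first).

G# dominant seventh, third inversion

Reducing to letter names: F#, G#, B#, D#. These stack in thirds as G#–B#–D#–F# — a G# dominant seventh chord.
F# is the seventh of G# dominant seventh; seventh in the bass means third inversion (figured bass 4/2).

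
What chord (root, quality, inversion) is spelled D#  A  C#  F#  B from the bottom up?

The distinct note names are D#, A, C#, F#, B. Stacked in thirds they read B–D#–F#–A–C#, which is a dominant ninth chord on B.
The lowest note is D#, the third of the chord, so this is first inversion.

B dominant ninth, first inversion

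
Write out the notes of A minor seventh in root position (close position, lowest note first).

A, C, E, G

A minor seventh is A–C–E–G. Root position puts the root (A) in the bass, with the remaining tones above: A, C, E, G.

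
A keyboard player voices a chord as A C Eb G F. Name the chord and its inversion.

F dominant ninth, first inversion

The pitch classes A, C, Eb, G, F arrange in thirds as F–A–C–Eb–G: an F dominant ninth chord.
The lowest note is A, the third of the chord, so this is first inversion.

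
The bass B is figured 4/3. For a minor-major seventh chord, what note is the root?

The figures 4/3 mean the fifth of the chord is in the bass. If B is the fifth of a minor-major seventh chord, the root is E (chord tones E–G–B–D#).

E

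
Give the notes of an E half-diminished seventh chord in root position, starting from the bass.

E, G, Bb, D

The chord tones are E–G–Bb–D. With the root (E) lowest for root position: E, G, Bb, D.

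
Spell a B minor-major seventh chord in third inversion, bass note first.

The chord tones are B–D–F#–A#. With the seventh (A#) lowest for third inversion: A#, B, D, F#.

A#, B, D, F#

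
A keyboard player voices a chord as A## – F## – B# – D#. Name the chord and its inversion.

B# minor-major seventh, third inversion

The pitch classes A##, F##, B#, D# arrange in thirds as B#–D#–F##–A##: a B# minor-major seventh chord.
With the seventh (A##) in the bass, the chord is in third inversion (figured bass 4/2).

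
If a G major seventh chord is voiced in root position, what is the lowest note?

In root position the root is lowest. For G major seventh (G–B–D–F#) that is G.

G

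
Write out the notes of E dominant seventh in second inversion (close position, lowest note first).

B, D, E, G#

E dominant seventh is E–G#–B–D. Second inversion puts the fifth (B) in the bass, with the remaining tones above: B, D, E, G#.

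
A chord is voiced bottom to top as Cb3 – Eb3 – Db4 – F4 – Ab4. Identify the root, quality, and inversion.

Reducing to letter names: Cb, Eb, Db, F, Ab. These stack in thirds as Db–F–Ab–Cb–Eb — a Db dominant ninth chord.
The lowest note is Cb, the seventh of the chord, so this is third inversion.

Db dominant ninth, third inversion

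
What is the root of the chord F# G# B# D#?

Reordering F#, G#, B#, D# into stacked thirds gives G#–B#–D#–F#; the bottom of that stack, G#, is the root.

G#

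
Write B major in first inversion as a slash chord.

First inversion of B major has the third (D#) in the bass. As a slash chord: Bmaj/D#.

Bmaj/D#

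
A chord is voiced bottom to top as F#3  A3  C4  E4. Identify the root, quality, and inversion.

F# half-diminished seventh, root position

Reducing to letter names: F#, A, C, E. These stack in thirds as F#–A–C–E — an F# half-diminished seventh chord.
With the root (F#) in the bass, the chord is in root position (figured bass 7).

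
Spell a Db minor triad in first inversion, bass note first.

Fb, Ab, Db

The chord tones are Db–Fb–Ab. With the third (Fb) lowest for first inversion: Fb, Ab, Db.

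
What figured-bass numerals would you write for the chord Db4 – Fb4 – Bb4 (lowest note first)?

6

The notes Db, Fb, Bb stack in thirds as Bb–Db–Fb — a Bb diminished triad. The bass Db is the third, so this is first inversion: figured 6.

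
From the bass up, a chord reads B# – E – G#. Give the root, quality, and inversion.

Reducing to letter names: B#, E, G#. These stack in thirds as E–G#–B# — an E augmented triad.
B# is the fifth of E augmented; fifth in the bass means second inversion (figured bass 6/4).

E augmented, second inversion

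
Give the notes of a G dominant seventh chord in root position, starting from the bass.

G, B, D, F

G dominant seventh is G–B–D–F. Root position puts the root (G) in the bass, with the remaining tones above: G, B, D, F.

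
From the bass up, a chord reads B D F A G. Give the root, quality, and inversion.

The pitch classes B, D, F, A, G arrange in thirds as G–B–D–F–A: a G dominant ninth chord.
With the third (B) in the bass, the chord is in first inversion.

G dominant ninth, first inversion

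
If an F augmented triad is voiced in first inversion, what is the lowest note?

A

F augmented is F–A–C#. First inversion places the third in the bass: A.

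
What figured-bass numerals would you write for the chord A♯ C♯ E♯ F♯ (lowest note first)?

The notes A#, C#, E#, F# stack in thirds as F#–A#–C#–E# — an F# major seventh chord. The bass A# is the third, so this is first inversion: figured 6/5.

6/5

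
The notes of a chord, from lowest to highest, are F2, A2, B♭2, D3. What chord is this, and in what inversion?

The pitch classes F, A, Bb, D arrange in thirds as Bb–D–F–A: a Bb major seventh chord.
F is the fifth of Bb major seventh; fifth in the bass means second inversion (figured bass 4/3).

Bb major seventh, second inversion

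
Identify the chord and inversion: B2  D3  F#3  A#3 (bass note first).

The distinct note names are B, D, F#, A#. Stacked in thirds they read B–D–F#–A#, which is a minor-major seventh chord on B.
B is the root of B minor-major seventh; root in the bass means root position (figured bass 7).

B minor-major seventh, root position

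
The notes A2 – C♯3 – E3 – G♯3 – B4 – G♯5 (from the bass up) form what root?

The distinct letter names are A, C#, E, G#, B. Arranged as a stack of thirds they read A–C#–E–G#–B, so A is the root (an A major ninth chord).

A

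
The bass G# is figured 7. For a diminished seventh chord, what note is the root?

G#

The figures 7 mean the root of the chord is in the bass. If G# is the root of a diminished seventh chord, the root is G# (chord tones G#–B–D–F).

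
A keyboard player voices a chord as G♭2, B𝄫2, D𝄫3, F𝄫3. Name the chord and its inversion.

Gb diminished seventh, root position

The pitch classes Gb, Bbb, Dbb, Fbb arrange in thirds as Gb–Bbb–Dbb–Fbb: a Gb diminished seventh chord.
With the root (Gb) in the bass, the chord is in root position (figured bass 7).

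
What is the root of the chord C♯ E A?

A

Reordering C#, E, A into stacked thirds gives A–C#–E; the bottom of that stack, A, is the root.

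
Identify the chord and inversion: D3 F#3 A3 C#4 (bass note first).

D major seventh, root position

The distinct note names are D, F#, A, C#. Stacked in thirds they read D–F#–A–C#, which is a major seventh chord on D.
The lowest note is D, the root of the chord, so this is root position (figured bass 7).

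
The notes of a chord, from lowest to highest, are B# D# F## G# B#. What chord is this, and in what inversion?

G# major seventh, first inversion

The pitch classes B#, D#, F##, G# arrange in thirds as G#–B#–D#–F##: a G# major seventh chord.
With the third (B#) in the bass, the chord is in first inversion (figured bass 6/5).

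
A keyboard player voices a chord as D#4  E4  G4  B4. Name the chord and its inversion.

E minor-major seventh, third inversion

Reducing to letter names: D#, E, G, B. These stack in thirds as E–G–B–D# — an E minor-major seventh chord.
With the seventh (D#) in the bass, the chord is in third inversion (figured bass 4/2).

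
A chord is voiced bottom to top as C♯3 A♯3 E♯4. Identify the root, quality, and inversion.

The pitch classes C#, A#, E# arrange in thirds as A#–C#–E#: an A# minor triad.
With the third (C#) in the bass, the chord is in first inversion (figured bass 6).

A# minor, first inversion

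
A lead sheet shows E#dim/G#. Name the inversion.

E#dim/G# means E# diminished with G# in the bass. G# is the third of E# diminished (E#–G#–B), so this is first inversion.

first inversion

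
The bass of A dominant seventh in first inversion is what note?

In first inversion the third is lowest. For A dominant seventh (A–C#–E–G) that is C#.

C#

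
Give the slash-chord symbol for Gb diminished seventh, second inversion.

Second inversion of Gb diminished seventh has the fifth (Dbb) in the bass. As a slash chord: Gbdim7/Dbb.

Gbdim7/Dbb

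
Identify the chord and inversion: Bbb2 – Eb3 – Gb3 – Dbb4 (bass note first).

The distinct note names are Bbb, Eb, Gb, Dbb. Stacked in thirds they read Eb–Gb–Bbb–Dbb, which is a diminished seventh chord on Eb.
The lowest note is Bbb, the fifth of the chord, so this is second inversion (figured bass 4/3).

Eb diminished seventh, second inversion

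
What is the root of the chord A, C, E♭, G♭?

A

Reordering A, C, Eb, Gb into stacked thirds gives A–C–Eb–Gb; the bottom of that stack, A, is the root.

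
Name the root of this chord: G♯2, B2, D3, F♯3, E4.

G#, B, D, F#, E are the tones of an E dominant ninth chord (E–G#–B–D–F#), making E the root.

E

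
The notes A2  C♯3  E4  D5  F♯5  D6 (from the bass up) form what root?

D

The distinct letter names are A, C#, E, D, F#. Arranged as a stack of thirds they read D–F#–A–C#–E, so D is the root (a D major ninth chord).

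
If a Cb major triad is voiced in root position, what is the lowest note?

The root of Cb major (Cb–Eb–Gb) is Cb; that is the bass in root position.

Cb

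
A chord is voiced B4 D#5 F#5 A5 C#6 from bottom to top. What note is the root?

The distinct letter names are B, D#, F#, A, C#. Arranged as a stack of thirds they read B–D#–F#–A–C#, so B is the root (a B dominant ninth chord).

B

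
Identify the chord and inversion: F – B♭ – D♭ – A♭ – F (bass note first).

Bb minor seventh, second inversion

The distinct note names are F, Bb, Db, Ab. Stacked in thirds they read Bb–Db–F–Ab, which is a minor seventh chord on Bb.
The lowest note is F, the fifth of the chord, so this is second inversion (figured bass 4/3).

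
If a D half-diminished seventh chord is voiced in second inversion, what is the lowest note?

Ab

In second inversion the fifth is lowest. For D half-diminished seventh (D–F–Ab–C) that is Ab.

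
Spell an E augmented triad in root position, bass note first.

E, G#, B#

Spelling E augmented: E–G#–B#. In root position the root is bass, giving E, G#, B# from the bottom.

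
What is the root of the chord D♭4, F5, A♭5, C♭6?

The distinct letter names are Db, F, Ab, Cb. Arranged as a stack of thirds they read Db–F–Ab–Cb, so Db is the root (a Db dominant seventh chord).

Db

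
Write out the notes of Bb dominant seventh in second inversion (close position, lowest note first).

F, Ab, Bb, D

Bb dominant seventh is Bb–D–F–Ab. Second inversion puts the fifth (F) in the bass, with the remaining tones above: F, Ab, Bb, D.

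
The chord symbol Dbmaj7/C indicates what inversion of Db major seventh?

third inversion

Dbmaj7/C means Db major seventh with C in the bass. C is the seventh of Db major seventh (Db–F–Ab–C), so this is third inversion.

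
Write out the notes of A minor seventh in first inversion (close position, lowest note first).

C, E, G, A

Spelling A minor seventh: A–C–E–G. In first inversion the third is bass, giving C, E, G, A from the bottom.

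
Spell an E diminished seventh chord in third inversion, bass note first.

Db, E, G, Bb

E diminished seventh is E–G–Bb–Db. Third inversion puts the seventh (Db) in the bass, with the remaining tones above: Db, E, G, Bb.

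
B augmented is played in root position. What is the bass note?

B

The root of B augmented (B–D#–F##) is B; that is the bass in root position.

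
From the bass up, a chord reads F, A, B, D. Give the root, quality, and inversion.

B half-diminished seventh, second inversion

The distinct note names are F, A, B, D. Stacked in thirds they read B–D–F–A, which is a half-diminished seventh chord on B.
F is the fifth of B half-diminished seventh; fifth in the bass means second inversion (figured bass 4/3).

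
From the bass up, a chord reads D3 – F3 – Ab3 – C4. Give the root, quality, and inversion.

D half-diminished seventh, root position

The pitch classes D, F, Ab, C arrange in thirds as D–F–Ab–C: a D half-diminished seventh chord.
D is the root of D half-diminished seventh; root in the bass means root position (figured bass 7).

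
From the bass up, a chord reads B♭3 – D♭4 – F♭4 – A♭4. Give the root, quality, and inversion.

Reducing to letter names: Bb, Db, Fb, Ab. These stack in thirds as Bb–Db–Fb–Ab — a Bb half-diminished seventh chord.
With the root (Bb) in the bass, the chord is in root position (figured bass 7).

Bb half-diminished seventh, root position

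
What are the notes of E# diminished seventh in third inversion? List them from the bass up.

Spelling E# diminished seventh: E#–G#–B–D. In third inversion the seventh is bass, giving D, E#, G#, B from the bottom.

D, E#, G#, B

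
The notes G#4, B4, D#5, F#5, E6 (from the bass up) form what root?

E

G#, B, D#, F#, E are the tones of an E major ninth chord (E–G#–B–D#–F#), making E the root.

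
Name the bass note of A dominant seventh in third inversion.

G

A dominant seventh is A–C#–E–G. Third inversion places the seventh in the bass: G.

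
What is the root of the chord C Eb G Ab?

Reordering C, Eb, G, Ab into stacked thirds gives Ab–C–Eb–G; the bottom of that stack, Ab, is the root.

Ab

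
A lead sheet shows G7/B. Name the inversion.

G7/B means G dominant seventh with B in the bass. B is the third of G dominant seventh (G–B–D–F), so this is first inversion.

first inversion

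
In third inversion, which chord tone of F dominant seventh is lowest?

Eb

In third inversion the seventh is lowest. For F dominant seventh (F–A–C–Eb) that is Eb.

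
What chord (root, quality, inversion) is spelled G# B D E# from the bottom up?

E# diminished seventh, first inversion

Reducing to letter names: G#, B, D, E#. These stack in thirds as E#–G#–B–D — an E# diminished seventh chord.
G# is the third of E# diminished seventh; third in the bass means first inversion (figured bass 6/5).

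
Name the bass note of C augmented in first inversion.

E

In first inversion the third is lowest. For C augmented (C–E–G#) that is E.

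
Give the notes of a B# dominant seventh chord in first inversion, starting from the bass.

D##, F##, A#, B#

Spelling B# dominant seventh: B#–D##–F##–A#. In first inversion the third is bass, giving D##, F##, A#, B# from the bottom.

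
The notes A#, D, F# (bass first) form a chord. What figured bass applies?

The notes A#, D, F# stack in thirds as D–F#–A# — a D augmented triad. The bass A# is the fifth, so this is second inversion: figured 6/4.

6/4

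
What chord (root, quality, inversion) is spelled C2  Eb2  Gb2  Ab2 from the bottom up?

The pitch classes C, Eb, Gb, Ab arrange in thirds as Ab–C–Eb–Gb: an Ab dominant seventh chord.
C is the third of Ab dominant seventh; third in the bass means first inversion (figured bass 6/5).

Ab dominant seventh, first inversion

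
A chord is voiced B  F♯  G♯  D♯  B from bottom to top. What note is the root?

The distinct letter names are B, F#, G#, D#. Arranged as a stack of thirds they read G#–B–D#–F#, so G# is the root (a G# minor seventh chord).

G#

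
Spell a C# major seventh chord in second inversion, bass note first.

G#, B#, C#, E#

The chord tones are C#–E#–G#–B#. With the fifth (G#) lowest for second inversion: G#, B#, C#, E#.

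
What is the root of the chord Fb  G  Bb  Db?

The distinct letter names are Fb, G, Bb, Db. Arranged as a stack of thirds they read G–Bb–Db–Fb, so G is the root (a G diminished seventh chord).

G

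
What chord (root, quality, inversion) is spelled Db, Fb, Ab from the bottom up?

The pitch classes Db, Fb, Ab arrange in thirds as Db–Fb–Ab: a Db minor triad.
The lowest note is Db, the root of the chord, so this is root position (figured bass 5/3).

Db minor, root position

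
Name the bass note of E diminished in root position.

The root of E diminished (E–G–Bb) is E; that is the bass in root position.

E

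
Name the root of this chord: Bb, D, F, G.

Reordering Bb, D, F, G into stacked thirds gives G–Bb–D–F; the bottom of that stack, G, is the root.

G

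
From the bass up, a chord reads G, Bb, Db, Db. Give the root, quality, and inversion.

G diminished, root position

The pitch classes G, Bb, Db arrange in thirds as G–Bb–Db: a G diminished triad.
With the root (G) in the bass, the chord is in root position (figured bass 5/3).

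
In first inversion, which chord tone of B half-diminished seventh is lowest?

The third of B half-diminished seventh (B–D–F–A) is D; that is the bass in first inversion.

D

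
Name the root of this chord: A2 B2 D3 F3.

B

The distinct letter names are A, B, D, F. Arranged as a stack of thirds they read B–D–F–A, so B is the root (a B half-diminished seventh chord).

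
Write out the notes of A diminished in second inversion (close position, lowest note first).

Spelling A diminished: A–C–Eb. In second inversion the fifth is bass, giving Eb, A, C from the bottom.

Eb, A, C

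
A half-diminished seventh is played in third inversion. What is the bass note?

In third inversion the seventh is lowest. For A half-diminished seventh (A–C–Eb–G) that is G.

G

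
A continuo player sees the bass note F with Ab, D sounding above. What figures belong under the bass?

6

The notes F, Ab, D stack in thirds as D–F–Ab — a D diminished triad. The bass F is the third, so this is first inversion: figured 6.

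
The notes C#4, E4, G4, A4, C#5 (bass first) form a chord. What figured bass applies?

6/5

The notes C#, E, G, A stack in thirds as A–C#–E–G — an A dominant seventh chord. The bass C# is the third, so this is first inversion: figured 6/5.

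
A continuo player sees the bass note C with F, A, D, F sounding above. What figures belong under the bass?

4/2

The notes C, F, A, D stack in thirds as D–F–A–C — a D minor seventh chord. The bass C is the seventh, so this is third inversion: figured 4/2.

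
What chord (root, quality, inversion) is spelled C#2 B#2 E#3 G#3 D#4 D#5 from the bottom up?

The distinct note names are C#, B#, E#, G#, D#. Stacked in thirds they read C#–E#–G#–B#–D#, which is a major ninth chord on C#.
C# is the root of C# major ninth; root in the bass means root position.

C# major ninth, root position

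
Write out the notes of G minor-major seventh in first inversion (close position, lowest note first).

Spelling G minor-major seventh: G–Bb–D–F#. In first inversion the third is bass, giving Bb, D, F#, G from the bottom.

Bb, D, F#, G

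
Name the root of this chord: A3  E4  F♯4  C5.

F#

A, E, F#, C are the tones of an F# half-diminished seventh chord (F#–A–C–E), making F# the root.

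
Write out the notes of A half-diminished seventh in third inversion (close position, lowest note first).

G, A, C, Eb

Spelling A half-diminished seventh: A–C–Eb–G. In third inversion the seventh is bass, giving G, A, C, Eb from the bottom.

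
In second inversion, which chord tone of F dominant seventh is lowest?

C

In second inversion the fifth is lowest. For F dominant seventh (F–A–C–Eb) that is C.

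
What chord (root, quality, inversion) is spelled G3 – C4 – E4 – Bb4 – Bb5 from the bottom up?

The distinct note names are G, C, E, Bb. Stacked in thirds they read C–E–G–Bb, which is a dominant seventh chord on C.
The lowest note is G, the fifth of the chord, so this is second inversion (figured bass 4/3).

C dominant seventh, second inversion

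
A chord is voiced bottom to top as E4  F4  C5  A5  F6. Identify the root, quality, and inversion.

Reducing to letter names: E, F, C, A. These stack in thirds as F–A–C–E — an F major seventh chord.
E is the seventh of F major seventh; seventh in the bass means third inversion (figured bass 4/2).

F major seventh, third inversion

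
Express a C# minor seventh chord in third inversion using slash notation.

Third inversion of C# minor seventh has the seventh (B) in the bass. As a slash chord: C#m7/B.

C#m7/B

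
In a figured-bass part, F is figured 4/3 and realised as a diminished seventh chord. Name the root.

The figures 4/3 mean the fifth of the chord is in the bass. If F is the fifth of a diminished seventh chord, the root is B (chord tones B–D–F–Ab).

B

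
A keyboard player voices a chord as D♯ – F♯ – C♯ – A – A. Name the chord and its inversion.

D# half-diminished seventh, root position

The distinct note names are D#, F#, C#, A. Stacked in thirds they read D#–F#–A–C#, which is a half-diminished seventh chord on D#.
The lowest note is D#, the root of the chord, so this is root position (figured bass 7).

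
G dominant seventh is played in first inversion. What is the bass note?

B

G dominant seventh is G–B–D–F. First inversion places the third in the bass: B.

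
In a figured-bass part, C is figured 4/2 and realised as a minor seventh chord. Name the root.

The figures 4/2 mean the seventh of the chord is in the bass. If C is the seventh of a minor seventh chord, the root is D (chord tones D–F–A–C).

D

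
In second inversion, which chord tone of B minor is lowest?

In second inversion the fifth is lowest. For B minor (B–D–F#) that is F#.

F#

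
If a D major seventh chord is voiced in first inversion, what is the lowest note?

F#

The third of D major seventh (D–F#–A–C#) is F#; that is the bass in first inversion.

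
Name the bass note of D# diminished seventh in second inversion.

The fifth of D# diminished seventh (D#–F#–A–C) is A; that is the bass in second inversion.

A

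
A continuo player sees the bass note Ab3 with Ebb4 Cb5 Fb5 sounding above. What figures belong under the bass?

6/5

The notes Ab, Ebb, Cb, Fb stack in thirds as Fb–Ab–Cb–Ebb — an Fb dominant seventh chord. The bass Ab is the third, so this is first inversion: figured 6/5.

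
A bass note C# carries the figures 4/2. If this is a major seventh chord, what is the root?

The figures 4/2 mean the seventh of the chord is in the bass. If C# is the seventh of a major seventh chord, the root is D (chord tones D–F#–A–C#).

D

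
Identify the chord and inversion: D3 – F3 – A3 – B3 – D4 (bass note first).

B half-diminished seventh, first inversion

The pitch classes D, F, A, B arrange in thirds as B–D–F–A: a B half-diminished seventh chord.
D is the third of B half-diminished seventh; third in the bass means first inversion (figured bass 6/5).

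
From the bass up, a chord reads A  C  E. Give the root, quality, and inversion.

A minor, root position

The distinct note names are A, C, E. Stacked in thirds they read A–C–E, which is a minor triad on A.
The lowest note is A, the root of the chord, so this is root position (figured bass 5/3).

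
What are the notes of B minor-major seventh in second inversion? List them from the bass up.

F#, A#, B, D

Spelling B minor-major seventh: B–D–F#–A#. In second inversion the fifth is bass, giving F#, A#, B, D from the bottom.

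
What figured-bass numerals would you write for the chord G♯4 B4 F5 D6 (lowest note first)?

7

The notes G#, B, F, D stack in thirds as G#–B–D–F — a G# diminished seventh chord. The bass G# is the root, so this is root position: figured 7.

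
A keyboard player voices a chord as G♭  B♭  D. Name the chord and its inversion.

Gb augmented, root position

The pitch classes Gb, Bb, D arrange in thirds as Gb–Bb–D: a Gb augmented triad.
With the root (Gb) in the bass, the chord is in root position (figured bass 5/3).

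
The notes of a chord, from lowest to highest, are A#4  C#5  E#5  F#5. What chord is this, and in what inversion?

F# major seventh, first inversion

The distinct note names are A#, C#, E#, F#. Stacked in thirds they read F#–A#–C#–E#, which is a major seventh chord on F#.
The lowest note is A#, the third of the chord, so this is first inversion (figured bass 6/5).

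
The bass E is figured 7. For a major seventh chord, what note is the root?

E

The figures 7 mean the root of the chord is in the bass. If E is the root of a major seventh chord, the root is E (chord tones E–G#–B–D#).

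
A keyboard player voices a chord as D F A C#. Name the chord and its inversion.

The pitch classes D, F, A, C# arrange in thirds as D–F–A–C#: a D minor-major seventh chord.
D is the root of D minor-major seventh; root in the bass means root position (figured bass 7).

D minor-major seventh, root position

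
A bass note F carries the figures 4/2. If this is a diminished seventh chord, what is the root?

G#

The figures 4/2 mean the seventh of the chord is in the bass. If F is the seventh of a diminished seventh chord, the root is G# (chord tones G#–B–D–F).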